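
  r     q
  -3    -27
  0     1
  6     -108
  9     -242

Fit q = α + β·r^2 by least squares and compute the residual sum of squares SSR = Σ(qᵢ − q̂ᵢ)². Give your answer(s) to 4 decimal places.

Entries of AᵀA: Σ1 = 4, Σr^2 = 126, Σr^2·r^2 = 7938.
And Σq = -376, Σr^2·q = -23733.
Normal equations: [[4, 126]; [126, 7938]]·[α, β]ᵀ = [-376, -23733]ᵀ.
Eliminating β: 7938·(row 1) − 126·(row 2) gives 15876·α = 7938·(-376) − 126·(-23733) = 5670, so α = 5/14.
Then β = ((-23733) − 126·(5/14))/7938 = -1321/441.
Residuals: -39/98, 9/14, -51/98, 27/98; SSR = 45/49.

SSR = 0.9184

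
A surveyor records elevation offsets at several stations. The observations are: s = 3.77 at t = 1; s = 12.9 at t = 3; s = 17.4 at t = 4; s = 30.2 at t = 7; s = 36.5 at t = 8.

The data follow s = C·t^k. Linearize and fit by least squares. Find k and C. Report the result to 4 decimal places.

Taking logs, ln s = k·ln t + ln C, so regress ln s on ln t.
Σln t = 6.5103, Σ(ln t)² = 11.2394, Σln s = 13.7459, Σln t·ln s = 20.8811.
Equations: 11.2394·k + 6.5103·ln C = 20.8811;  6.5103·k + 5·ln C = 13.7459.
Δ = 11.2394·5 − (6.5103)² = 13.8136; k = (20.8811·5 − 6.5103·13.7459)/13.8136 = 1.07979, ln C = (11.2394·13.7459 − 6.5103·20.8811)/13.8136 = 1.34324, so C = exp(1.34324) = 3.83143.

k = 1.0798, C = 3.8314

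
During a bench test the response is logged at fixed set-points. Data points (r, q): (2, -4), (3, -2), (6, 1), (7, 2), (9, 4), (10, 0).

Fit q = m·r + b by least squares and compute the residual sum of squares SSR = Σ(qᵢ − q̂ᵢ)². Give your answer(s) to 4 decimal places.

Entries of MᵀM: Σr·r = 279, Σr = 37, Σ1 = 6.
For Mᵀq: Σr·q = 42, Σq = 1.
Normal equations: [[279, 37]; [37, 6]]·[m, b]ᵀ = [42, 1]ᵀ.
Determinant 279·6 − 37² = 305.
m = (42·6 − 37·1)/305 = 43/61; b = (279·1 − 37·42)/305 = -255/61.
Residuals: -75/61, 4/61, 58/61, 76/61, 112/61, -175/61; SSR = 950/61.

SSR = 15.5738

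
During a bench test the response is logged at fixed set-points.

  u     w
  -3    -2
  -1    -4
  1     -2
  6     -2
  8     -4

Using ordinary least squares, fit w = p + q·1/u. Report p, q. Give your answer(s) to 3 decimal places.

p = -2.793, q = 0.797

Setting ∂/∂p … = 0 gives: 5·p + (-1/24)·q = -14;  (-1/24)·p + (1241/576)·q = 11/6.
Δ = 5·(1241/576) − (-1/24)² = 517/48.
p = ((-14)·(1241/576) − (-1/24)·(11/6))/(517/48) = -8665/3102; q = (5·(11/6) − (-1/24)·(-14))/(517/48) = 412/517.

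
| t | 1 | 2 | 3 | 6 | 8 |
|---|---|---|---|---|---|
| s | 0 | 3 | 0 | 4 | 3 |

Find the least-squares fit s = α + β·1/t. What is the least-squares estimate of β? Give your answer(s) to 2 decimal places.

The normal equations are: 5·α + (17/8)·β = 10;  (17/8)·α + (809/576)·β = 61/24.
Determinant 5·(809/576) − (17/8)² = 361/144.
α = (10·(809/576) − (17/8)·(61/24))/(361/144) = 4979/1444; β = (5·(61/24) − (17/8)·10)/(361/144) = -1230/361.

β = -3.41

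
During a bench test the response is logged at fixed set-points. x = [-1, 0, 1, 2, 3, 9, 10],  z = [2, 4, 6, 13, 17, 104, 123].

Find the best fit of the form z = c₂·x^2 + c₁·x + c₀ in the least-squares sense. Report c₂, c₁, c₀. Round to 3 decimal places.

Entries of MᵀM: Σx^2·x^2 = 16660, Σx^2·x = 1764, Σx^2 = 196, Σx·x = 196, Σx = 24, Σ1 = 7.
And Σx^2·z = 20937, Σx·z = 2247, Σz = 269.
Inverting the 3×3 Gram matrix, [c₂, c₁, c₀]ᵀ = [9719/9744, 961/464, 1183/348]ᵀ.

c₂ = 0.997, c₁ = 2.071, c₀ = 3.399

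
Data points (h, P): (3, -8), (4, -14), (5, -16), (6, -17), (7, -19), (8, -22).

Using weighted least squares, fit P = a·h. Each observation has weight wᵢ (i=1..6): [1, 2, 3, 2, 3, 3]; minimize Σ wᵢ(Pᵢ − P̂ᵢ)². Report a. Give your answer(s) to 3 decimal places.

Sums needed: Σwᵢ·h·h = 527.
Right-hand side: Σwᵢ·h·P = -1507.
Normal equations: [[527]]·[a]ᵀ = [-1507]ᵀ.
Hence a = -1507 / 527 ≈ -2.85958.

a = -2.860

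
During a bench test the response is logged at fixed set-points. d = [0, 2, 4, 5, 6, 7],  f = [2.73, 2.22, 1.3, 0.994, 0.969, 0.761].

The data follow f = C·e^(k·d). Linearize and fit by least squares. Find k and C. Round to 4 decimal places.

k = -0.1912, C = 2.8778

Let Y = ln f. Fitting Y = k·d + ln C by least squares:
Σd = 24.0000, Σ(d)² = 130.0000, Σln f = 1.7535, Σd·ln f = 0.5136.
Normal system: [[130.0000, 24.0000]; [24.0000, 6]]·[k, ln C]ᵀ = [0.5136, 1.7535]ᵀ.
Δ = 130.0000·6 − (24.0000)² = 204.0000; k = (0.5136·6 − 24.0000·1.7535)/204.0000 = -0.19119, ln C = (130.0000·1.7535 − 24.0000·0.5136)/204.0000 = 1.05703, so C = exp(1.05703) = 2.87782.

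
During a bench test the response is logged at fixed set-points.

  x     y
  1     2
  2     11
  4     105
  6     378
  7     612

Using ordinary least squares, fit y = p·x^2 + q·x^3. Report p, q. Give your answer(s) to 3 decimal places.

Sums needed: Σx^2·x^2 = 3970, Σx^2·x^3 = 25640, Σx^3·x^3 = 168466.
Right-hand side: Σx^2·y = 45322, Σx^3·y = 298374.
Determinant 3970·168466 − 25640² = 11400420.
p = (45322·168466 − 25640·298374)/11400420 = -3773327/2850105; q = (3970·298374 − 25640·45322)/11400420 = 1124435/570021.

p = -1.324, q = 1.973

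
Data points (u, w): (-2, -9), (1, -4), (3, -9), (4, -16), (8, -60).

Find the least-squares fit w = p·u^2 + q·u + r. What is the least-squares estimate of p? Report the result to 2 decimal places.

p = -0.99

Forming MᵀM = [[4450, 596, 94]; [596, 94, 14]; [94, 14, 5]] and Mᵀw = [-4217, -557, -98]ᵀ gives MᵀM·[p, q, r]ᵀ = Mᵀw.
Solving the 3×3 system (Gaussian elimination) gives p = -90197/90654, q = 80269/90654, r = -50978/15109.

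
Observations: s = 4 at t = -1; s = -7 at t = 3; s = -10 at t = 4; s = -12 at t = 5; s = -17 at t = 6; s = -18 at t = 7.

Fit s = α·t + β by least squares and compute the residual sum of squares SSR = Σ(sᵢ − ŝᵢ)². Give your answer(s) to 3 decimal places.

SSR = 2.775

The normal system AᵀA·[α, β]ᵀ = Aᵀs is [[136, 24]; [24, 6]]·[α, β]ᵀ = [-353, -60]ᵀ.
Determinant 136·6 − 24² = 240.
α = ((-353)·6 − 24·(-60))/240 = -113/40; β = (136·(-60) − 24·(-353))/240 = 13/10.
Residuals: -1/8, 7/40, 0, 33/40, -27/20, 19/40; SSR = 111/40.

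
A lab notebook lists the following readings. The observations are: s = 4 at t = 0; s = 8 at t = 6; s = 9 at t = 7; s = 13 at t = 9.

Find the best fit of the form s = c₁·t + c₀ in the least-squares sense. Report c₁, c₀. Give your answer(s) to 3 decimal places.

Compute the Gram sums: Σt·t = 166, Σt = 22, Σ1 = 4.
For Aᵀs: Σt·s = 228, Σs = 34.
So AᵀA·[c₁, c₀]ᵀ = Aᵀs: [[166, 22]; [22, 4]]·[c₁, c₀]ᵀ = [228, 34]ᵀ.
Eliminating c₀: 4·(row 1) − 22·(row 2) gives 180·c₁ = 4·228 − 22·34 = 164, so c₁ = 41/45.
Then c₀ = (34 − 22·(41/45))/4 = 157/45.

c₁ = 0.911, c₀ = 3.489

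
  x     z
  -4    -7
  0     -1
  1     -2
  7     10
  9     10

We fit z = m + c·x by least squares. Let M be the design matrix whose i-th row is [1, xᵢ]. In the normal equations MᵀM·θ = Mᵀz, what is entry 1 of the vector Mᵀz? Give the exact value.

Entry 1 ↔ basis 1, so (Mᵀz)_{1} = Σᵢ zᵢ = (1)·(-7) + (1)·(-1) + (1)·(-2) + (1)·(10) + (1)·(10) = 10.

10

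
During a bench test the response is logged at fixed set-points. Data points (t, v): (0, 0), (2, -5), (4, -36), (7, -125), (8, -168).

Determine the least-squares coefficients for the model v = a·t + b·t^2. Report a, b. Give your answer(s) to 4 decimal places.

a = 3.2879, b = -3.0316

The normal equations are: 133·a + 927·b = -2373;  927·a + 6769·b = -17473.
Eliminating b: 6769·(row 1) − 927·(row 2) gives 40948·a = 6769·(-2373) − 927·(-17473) = 134634, so a = 67317/20474.
Then b = ((-17473) − 927·(67317/20474))/6769 = -62069/20474.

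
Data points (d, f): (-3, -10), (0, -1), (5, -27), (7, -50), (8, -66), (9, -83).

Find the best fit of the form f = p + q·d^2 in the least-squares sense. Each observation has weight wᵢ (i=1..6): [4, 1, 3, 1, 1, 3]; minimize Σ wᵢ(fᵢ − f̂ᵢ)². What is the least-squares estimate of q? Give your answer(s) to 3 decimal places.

q = -1.011

Entries of XᵀWX: Σwᵢ·1 = 13, Σwᵢ·d^2 = 467, Σwᵢ·d^2·d^2 = 28379.
Right-hand side: Σwᵢ·f = -487, Σwᵢ·d^2·f = -29228.
Eliminating q: 28379·(row 1) − 467·(row 2) gives 150838·p = 28379·(-487) − 467·(-29228) = -171097, so p = -171097/150838.
Then q = ((-29228) − 467·(-171097/150838))/28379 = -152535/150838.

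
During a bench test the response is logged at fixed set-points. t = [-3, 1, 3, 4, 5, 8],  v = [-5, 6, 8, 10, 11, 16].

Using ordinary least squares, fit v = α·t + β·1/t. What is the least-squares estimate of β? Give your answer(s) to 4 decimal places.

Compute the Gram sums: Σt·t = 124, Σt·1/t = 6, Σ1/t·1/t = 19301/14400.
For Aᵀv: Σt·v = 268, Σ1/t·v = 511/30.
Normal equations: [[124, 6]; [6, 19301/14400]]·[α, β]ᵀ = [268, 511/30]ᵀ.
Eliminating β: (19301/14400)·(row 1) − 6·(row 2) gives (468731/3600)·α = (19301/14400)·268 − 6·(511/30) = 925247/3600, so α = 925247/468731.
Then β = ((511/30) − 6·(925247/468731))/(19301/14400) = 1814880/468731.

β = 3.8719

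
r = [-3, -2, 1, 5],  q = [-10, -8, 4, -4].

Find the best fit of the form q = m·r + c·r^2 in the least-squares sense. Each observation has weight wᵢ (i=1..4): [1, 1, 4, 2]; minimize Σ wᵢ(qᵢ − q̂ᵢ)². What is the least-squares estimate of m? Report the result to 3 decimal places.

From the data, Σwᵢ·r·r = 67, Σwᵢ·r·r^2 = 219, Σwᵢ·r^2·r^2 = 1351.
Right-hand side: Σwᵢ·r·q = 22, Σwᵢ·r^2·q = -306.
So AᵀWA·[m, c]ᵀ = AᵀWq: [[67, 219]; [219, 1351]]·[m, c]ᵀ = [22, -306]ᵀ.
Determinant 67·1351 − 219² = 42556.
m = (22·1351 − 219·(-306))/42556 = 24184/10639; c = (67·(-306) − 219·22)/42556 = -6330/10639.

m = 2.273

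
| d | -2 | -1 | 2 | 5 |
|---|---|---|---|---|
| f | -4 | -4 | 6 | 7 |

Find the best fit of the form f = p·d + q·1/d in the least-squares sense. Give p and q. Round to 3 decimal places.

p = 1.355, q = 3.234

Entries of XᵀX: Σd·d = 34, Σd·1/d = 4, Σ1/d·1/d = 77/50.
Right-hand side: Σd·f = 59, Σ1/d·f = 52/5.
So XᵀX·[p, q]ᵀ = Xᵀf: [[34, 4]; [4, 77/50]]·[p, q]ᵀ = [59, 52/5]ᵀ.
det = 34·(77/50) − 4² = 909/25.
p = (59·(77/50) − 4·(52/5))/(909/25) = 821/606; q = (34·(52/5) − 4·59)/(909/25) = 980/303.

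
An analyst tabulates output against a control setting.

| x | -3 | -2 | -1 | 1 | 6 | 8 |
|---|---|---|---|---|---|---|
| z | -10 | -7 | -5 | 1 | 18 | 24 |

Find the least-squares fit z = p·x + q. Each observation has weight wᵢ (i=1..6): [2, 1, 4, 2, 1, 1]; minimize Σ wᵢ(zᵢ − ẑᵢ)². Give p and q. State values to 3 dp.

Compute the Gram sums: Σwᵢ·x·x = 128, Σwᵢ·x = 4, Σwᵢ·1 = 11.
For MᵀWz: Σwᵢ·x·z = 396, Σwᵢ·z = -3.
Eliminating q: 11·(row 1) − 4·(row 2) gives 1392·p = 11·396 − 4·(-3) = 4368, so p = 91/29.
Then q = ((-3) − 4·(91/29))/11 = -41/29.

p = 3.138, q = -1.414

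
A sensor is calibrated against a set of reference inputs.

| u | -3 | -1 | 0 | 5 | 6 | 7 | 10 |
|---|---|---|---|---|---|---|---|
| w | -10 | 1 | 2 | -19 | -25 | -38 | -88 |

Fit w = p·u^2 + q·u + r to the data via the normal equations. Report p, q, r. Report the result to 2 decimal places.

From the data, Σu^2·u^2 = 14404, Σu^2·u = 1656, Σu^2 = 220, Σu·u = 220, Σu = 24, Σ1 = 7.
And Σu^2·w = -12126, Σu·w = -1362, Σw = -177.
Row-reducing yields p = -65017/63686, q = 76497/63686, r = 85385/31843.

p = -1.02, q = 1.20, r = 2.68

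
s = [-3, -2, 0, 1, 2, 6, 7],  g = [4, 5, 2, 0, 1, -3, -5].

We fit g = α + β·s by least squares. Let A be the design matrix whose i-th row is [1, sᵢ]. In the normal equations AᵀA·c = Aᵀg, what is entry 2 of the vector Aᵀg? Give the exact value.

-73

Entry 2 ↔ basis s, so (Aᵀg)_{2} = Σᵢ (s)·gᵢ = (-3)·(4) + (-2)·(5) + (0)·(2) + (1)·(0) + (2)·(1) + (6)·(-3) + (7)·(-5) = -73.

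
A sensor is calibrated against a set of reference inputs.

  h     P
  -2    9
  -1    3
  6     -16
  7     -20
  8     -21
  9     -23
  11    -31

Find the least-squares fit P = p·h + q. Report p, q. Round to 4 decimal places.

Normal-equation sums: Σh·h = 356, Σh = 38, Σ1 = 7.
Right-hand side: Σh·P = -973, ΣP = -99.
AᵀA·[p, q]ᵀ = AᵀP becomes [[356, 38]; [38, 7]]·[p, q]ᵀ = [-973, -99]ᵀ.
Δ = 356·7 − 38² = 1048.
p = ((-973)·7 − 38·(-99))/1048 = -3049/1048; q = (356·(-99) − 38·(-973))/1048 = 865/524.

p = -2.9094, q = 1.6508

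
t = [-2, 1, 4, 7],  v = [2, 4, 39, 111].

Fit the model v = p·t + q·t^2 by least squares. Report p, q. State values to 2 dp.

p = 2.39, q = 1.92

Entries of AᵀA: Σt·t = 70, Σt·t^2 = 400, Σt^2·t^2 = 2674.
Moment sums: Σt·v = 933, Σt^2·v = 6075.
AᵀA·[p, q]ᵀ = Aᵀv becomes [[70, 400]; [400, 2674]]·[p, q]ᵀ = [933, 6075]ᵀ.
Determinant 70·2674 − 400² = 27180.
p = (933·2674 − 400·6075)/27180 = 10807/4530; q = (70·6075 − 400·933)/27180 = 1735/906.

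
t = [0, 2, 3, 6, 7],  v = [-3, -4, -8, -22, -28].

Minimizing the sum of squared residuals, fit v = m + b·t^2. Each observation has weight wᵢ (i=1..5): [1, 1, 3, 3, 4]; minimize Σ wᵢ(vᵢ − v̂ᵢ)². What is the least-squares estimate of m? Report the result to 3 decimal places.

Compute the Gram sums: Σwᵢ·1 = 12, Σwᵢ·t^2 = 335, Σwᵢ·t^2·t^2 = 13751.
Right-hand side: Σwᵢ·v = -209, Σwᵢ·t^2·v = -8096.
XᵀWX·[m, b]ᵀ = XᵀWv becomes [[12, 335]; [335, 13751]]·[m, b]ᵀ = [-209, -8096]ᵀ.
det = 12·13751 − 335² = 52787.
m = ((-209)·13751 − 335·(-8096))/52787 = -161799/52787; b = (12·(-8096) − 335·(-209))/52787 = -27137/52787.

m = -3.065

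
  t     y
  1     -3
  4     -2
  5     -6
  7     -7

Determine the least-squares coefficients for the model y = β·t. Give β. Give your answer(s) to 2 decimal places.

β = -0.99

Forming AᵀA = [[91]] and Aᵀy = [-90]ᵀ gives AᵀA·[β]ᵀ = Aᵀy.
Hence β = -90 / 91 ≈ -0.989011.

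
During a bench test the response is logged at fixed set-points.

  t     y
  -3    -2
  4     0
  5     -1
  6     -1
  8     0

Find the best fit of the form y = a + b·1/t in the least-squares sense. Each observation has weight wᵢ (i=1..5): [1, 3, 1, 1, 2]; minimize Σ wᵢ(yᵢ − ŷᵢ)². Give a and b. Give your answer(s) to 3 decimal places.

a = -0.899, b = 3.091

Normal-equation sums: Σwᵢ·1 = 8, Σwᵢ·1/t = 31/30, Σwᵢ·1/t·1/t = 2863/7200.
And Σwᵢ·y = -4, Σwᵢ·1/t·y = 3/10.
So XᵀWX·[a, b]ᵀ = XᵀWy: [[8, 31/30]; [31/30, 2863/7200]]·[a, b]ᵀ = [-4, 3/10]ᵀ.
Δ = 8·(2863/7200) − (31/30)² = 317/150.
a = ((-4)·(2863/7200) − (31/30)·(3/10))/(317/150) = -3421/3804; b = (8·(3/10) − (31/30)·(-4))/(317/150) = 980/317.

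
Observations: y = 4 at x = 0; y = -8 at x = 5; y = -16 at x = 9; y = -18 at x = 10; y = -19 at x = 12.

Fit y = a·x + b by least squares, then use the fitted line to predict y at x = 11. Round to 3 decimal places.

With design matrix A, AᵀA = [[350, 36]; [36, 5]] and Aᵀy = [-592, -57]ᵀ.
Eliminating b: 5·(row 1) − 36·(row 2) gives 454·a = 5·(-592) − 36·(-57) = -908, so a = -2.
Then b = ((-57) − 36·(-2))/5 = 3.
At x = 11: ŷ = (-2)·(11) + (3)·(1) = -19.

ŷ = -19.000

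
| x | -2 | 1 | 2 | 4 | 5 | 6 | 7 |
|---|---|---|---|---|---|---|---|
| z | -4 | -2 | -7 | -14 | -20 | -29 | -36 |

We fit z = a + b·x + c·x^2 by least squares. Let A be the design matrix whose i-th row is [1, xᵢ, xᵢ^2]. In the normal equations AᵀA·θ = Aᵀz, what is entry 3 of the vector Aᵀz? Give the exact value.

Entry 3 ↔ basis x^2, so (Aᵀz)_{3} = Σᵢ (x^2)·zᵢ = (4)·(-4) + (1)·(-2) + (4)·(-7) + (16)·(-14) + (25)·(-20) + (36)·(-29) + (49)·(-36) = -3578.

-3578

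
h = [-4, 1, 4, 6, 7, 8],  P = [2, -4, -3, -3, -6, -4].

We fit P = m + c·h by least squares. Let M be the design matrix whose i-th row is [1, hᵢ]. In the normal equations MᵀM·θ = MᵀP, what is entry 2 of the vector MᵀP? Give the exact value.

Entry 2 ↔ basis h, so (MᵀP)_{2} = Σᵢ (h)·Pᵢ = (-4)·(2) + (1)·(-4) + (4)·(-3) + (6)·(-3) + (7)·(-6) + (8)·(-4) = -116.

-116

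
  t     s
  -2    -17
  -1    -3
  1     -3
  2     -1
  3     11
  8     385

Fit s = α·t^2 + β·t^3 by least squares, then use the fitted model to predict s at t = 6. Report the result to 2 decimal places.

ŝ = 144.62

Sums needed: Σt^2·t^2 = 4211, Σt^2·t^3 = 33011, Σt^3·t^3 = 263003.
Right-hand side: Σt^2·s = 24661, Σt^3·s = 197545.
MᵀM·[α, β]ᵀ = Mᵀs becomes [[4211, 33011]; [33011, 263003]]·[α, β]ᵀ = [24661, 197545]ᵀ.
det = 4211·263003 − 33011² = 17779512.
α = (24661·263003 − 33011·197545)/17779512 = -2936751/1481626; β = (4211·197545 − 33011·24661)/17779512 = 1481477/1481626.
At t = 6: ŝ = (-2936751/1481626)·(36) + (1481477/1481626)·(216) = 107137998/740813.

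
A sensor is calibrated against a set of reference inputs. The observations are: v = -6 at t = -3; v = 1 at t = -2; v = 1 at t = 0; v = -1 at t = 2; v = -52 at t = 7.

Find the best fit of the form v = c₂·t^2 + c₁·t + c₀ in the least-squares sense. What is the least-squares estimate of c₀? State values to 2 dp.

c₀ = 2.95

Setting ∂/∂c₂ … = 0 gives: 2514·c₂ + 316·c₁ + 66·c₀ = -2602;  316·c₂ + 66·c₁ + 4·c₀ = -350;  66·c₂ + 4·c₁ + 5·c₀ = -57.
Row-reducing yields c₂ = -45046/42367, c₁ = -16567/42367, c₀ = 124877/42367.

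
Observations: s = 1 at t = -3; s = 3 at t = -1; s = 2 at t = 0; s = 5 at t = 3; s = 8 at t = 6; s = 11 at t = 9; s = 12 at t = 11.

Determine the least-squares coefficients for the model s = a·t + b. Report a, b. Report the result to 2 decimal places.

Entries of AᵀA: Σt·t = 257, Σt = 25, Σ1 = 7.
For Aᵀs: Σt·s = 288, Σs = 42.
So AᵀA·[a, b]ᵀ = Aᵀs: [[257, 25]; [25, 7]]·[a, b]ᵀ = [288, 42]ᵀ.
Δ = 257·7 − 25² = 1174.
a = (288·7 − 25·42)/1174 = 483/587; b = (257·42 − 25·288)/1174 = 1797/587.

a = 0.82, b = 3.06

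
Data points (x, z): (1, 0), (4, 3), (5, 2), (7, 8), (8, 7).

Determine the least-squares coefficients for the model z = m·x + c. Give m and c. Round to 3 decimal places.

The normal equations are: 155·m + 25·c = 134;  25·m + 5·c = 20.
Eliminating c: 5·(row 1) − 25·(row 2) gives 150·m = 5·134 − 25·20 = 170, so m = 17/15.
Then c = (20 − 25·(17/15))/5 = -5/3.

m = 1.133, c = -1.667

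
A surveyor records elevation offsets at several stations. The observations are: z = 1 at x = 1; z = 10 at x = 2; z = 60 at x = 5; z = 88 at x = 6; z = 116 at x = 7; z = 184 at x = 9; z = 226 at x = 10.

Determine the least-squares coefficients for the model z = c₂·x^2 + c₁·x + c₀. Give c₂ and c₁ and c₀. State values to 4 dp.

c₂ = 1.9582, c₁ = 3.4421, c₀ = -4.6166

The normal system AᵀA·[c₂, c₁, c₀]ᵀ = Aᵀz is [[20900, 2422, 296]; [2422, 296, 40]; [296, 40, 7]]·[c₂, c₁, c₀]ᵀ = [47897, 5577, 685]ᵀ.
Row-reducing yields c₂ = 30889/15774, c₁ = 54295/15774, c₀ = -12137/2629.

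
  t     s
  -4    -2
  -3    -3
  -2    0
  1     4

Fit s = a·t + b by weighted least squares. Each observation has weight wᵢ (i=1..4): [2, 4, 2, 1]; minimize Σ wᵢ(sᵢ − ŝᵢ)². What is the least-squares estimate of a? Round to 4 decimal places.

Sums needed: Σwᵢ·t·t = 77, Σwᵢ·t = -23, Σwᵢ·1 = 9.
Right-hand side: Σwᵢ·t·s = 56, Σwᵢ·s = -12.
det = 77·9 − (-23)² = 164.
a = (56·9 − (-23)·(-12))/164 = 57/41; b = (77·(-12) − (-23)·56)/164 = 91/41.

a = 1.3902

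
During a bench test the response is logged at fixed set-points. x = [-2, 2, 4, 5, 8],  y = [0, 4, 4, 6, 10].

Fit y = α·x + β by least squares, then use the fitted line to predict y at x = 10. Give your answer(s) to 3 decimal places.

The normal system MᵀM·[α, β]ᵀ = Mᵀy is [[113, 17]; [17, 5]]·[α, β]ᵀ = [134, 24]ᵀ.
Eliminating β: 5·(row 1) − 17·(row 2) gives 276·α = 5·134 − 17·24 = 262, so α = 131/138.
Then β = (24 − 17·(131/138))/5 = 217/138.
At x = 10: ŷ = (131/138)·(10) + (217/138)·(1) = 509/46.

ŷ = 11.065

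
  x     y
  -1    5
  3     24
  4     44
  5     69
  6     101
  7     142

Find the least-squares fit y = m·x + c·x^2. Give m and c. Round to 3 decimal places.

From the data, Σx·x = 136, Σx·x^2 = 774, Σx^2·x^2 = 4660.
For Aᵀy: Σx·y = 2188, Σx^2·y = 13244.
Eliminating c: 4660·(row 1) − 774·(row 2) gives 34684·m = 4660·2188 − 774·13244 = -54776, so m = -13694/8671.
Then c = (13244 − 774·(-13694/8671))/4660 = 26918/8671.

m = -1.579, c = 3.104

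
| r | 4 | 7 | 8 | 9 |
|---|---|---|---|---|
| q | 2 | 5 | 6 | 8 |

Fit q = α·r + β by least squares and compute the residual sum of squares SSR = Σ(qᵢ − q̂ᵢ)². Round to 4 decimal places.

SSR = 0.4643

Setting ∂/∂α … = 0 gives: 210·α + 28·β = 163;  28·α + 4·β = 21.
Δ = 210·4 − 28² = 56.
α = (163·4 − 28·21)/56 = 8/7; β = (210·21 − 28·163)/56 = -11/4.
Residuals: 5/28, -1/4, -11/28, 13/28; SSR = 13/28.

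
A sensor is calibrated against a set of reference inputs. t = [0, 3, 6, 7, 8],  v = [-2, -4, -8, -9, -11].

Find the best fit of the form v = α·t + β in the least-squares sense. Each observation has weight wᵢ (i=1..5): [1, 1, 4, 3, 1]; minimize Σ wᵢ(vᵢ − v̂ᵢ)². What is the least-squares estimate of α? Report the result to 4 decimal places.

Normal-equation sums: Σwᵢ·t·t = 364, Σwᵢ·t = 56, Σwᵢ·1 = 10.
For XᵀWv: Σwᵢ·t·v = -481, Σwᵢ·v = -76.
So XᵀWX·[α, β]ᵀ = XᵀWv: [[364, 56]; [56, 10]]·[α, β]ᵀ = [-481, -76]ᵀ.
Eliminating β: 10·(row 1) − 56·(row 2) gives 504·α = 10·(-481) − 56·(-76) = -554, so α = -277/252.
Then β = ((-76) − 56·(-277/252))/10 = -13/9.

α = -1.0992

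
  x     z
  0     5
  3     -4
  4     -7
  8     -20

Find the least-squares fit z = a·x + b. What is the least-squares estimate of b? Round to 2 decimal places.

b = 5.24

Compute the Gram sums: Σx·x = 89, Σx = 15, Σ1 = 4.
Moment sums: Σx·z = -200, Σz = -26.
So AᵀA·[a, b]ᵀ = Aᵀz: [[89, 15]; [15, 4]]·[a, b]ᵀ = [-200, -26]ᵀ.
Δ = 89·4 − 15² = 131.
a = ((-200)·4 − 15·(-26))/131 = -410/131; b = (89·(-26) − 15·(-200))/131 = 686/131.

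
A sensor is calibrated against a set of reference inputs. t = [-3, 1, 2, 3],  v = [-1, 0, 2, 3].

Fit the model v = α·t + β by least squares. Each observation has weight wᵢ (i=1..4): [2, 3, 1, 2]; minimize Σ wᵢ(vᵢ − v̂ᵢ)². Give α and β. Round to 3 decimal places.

Normal-equation sums: Σwᵢ·t·t = 43, Σwᵢ·t = 5, Σwᵢ·1 = 8.
Right-hand side: Σwᵢ·t·v = 28, Σwᵢ·v = 6.
AᵀWA·[α, β]ᵀ = AᵀWv becomes [[43, 5]; [5, 8]]·[α, β]ᵀ = [28, 6]ᵀ.
Eliminating β: 8·(row 1) − 5·(row 2) gives 319·α = 8·28 − 5·6 = 194, so α = 194/319.
Then β = (6 − 5·(194/319))/8 = 118/319.

α = 0.608, β = 0.370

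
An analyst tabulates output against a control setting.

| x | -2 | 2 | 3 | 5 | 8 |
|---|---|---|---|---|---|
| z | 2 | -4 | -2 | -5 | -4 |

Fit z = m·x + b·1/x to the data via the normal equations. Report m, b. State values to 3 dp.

Compute the Gram sums: Σx·x = 106, Σx·1/x = 5, Σ1/x·1/x = 9601/14400.
Moment sums: Σx·z = -75, Σ1/x·z = -31/6.
Normal equations: [[106, 5]; [5, 9601/14400]]·[m, b]ᵀ = [-75, -31/6]ᵀ.
Δ = 106·(9601/14400) − 5² = 328853/7200.
m = ((-75)·(9601/14400) − 5·(-31/6))/(328853/7200) = -49725/93958; b = (106·(-31/6) − 5·(-75))/(328853/7200) = -177600/46979.

m = -0.529, b = -3.780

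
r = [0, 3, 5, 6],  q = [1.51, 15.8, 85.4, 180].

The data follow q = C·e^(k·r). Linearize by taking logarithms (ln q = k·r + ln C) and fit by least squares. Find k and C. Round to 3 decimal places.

Taking logs, ln q = k·r + ln C, so regress ln q on r.
Σr = 14.0000, Σ(r)² = 70.0000, Σln q = 12.8124, Σr·ln q = 61.6745.
Equations: 70.0000·k + 14.0000·ln C = 61.6745;  14.0000·k + 4·ln C = 12.8124.
Δ = 70.0000·4 − (14.0000)² = 84.0000; k = (61.6745·4 − 14.0000·12.8124)/84.0000 = 0.80148, ln C = (70.0000·12.8124 − 14.0000·61.6745)/84.0000 = 0.39794, so C = exp(0.39794) = 1.48875.

k = 0.801, C = 1.489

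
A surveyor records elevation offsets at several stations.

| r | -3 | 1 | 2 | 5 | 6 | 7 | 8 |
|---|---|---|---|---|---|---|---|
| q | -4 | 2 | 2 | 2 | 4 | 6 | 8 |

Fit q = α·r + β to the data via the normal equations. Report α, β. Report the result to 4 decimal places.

α = 0.9156, β = -0.5438

Forming XᵀX = [[188, 26]; [26, 7]] and Xᵀq = [158, 20]ᵀ gives XᵀX·[α, β]ᵀ = Xᵀq.
Determinant 188·7 − 26² = 640.
α = (158·7 − 26·20)/640 = 293/320; β = (188·20 − 26·158)/640 = -87/160.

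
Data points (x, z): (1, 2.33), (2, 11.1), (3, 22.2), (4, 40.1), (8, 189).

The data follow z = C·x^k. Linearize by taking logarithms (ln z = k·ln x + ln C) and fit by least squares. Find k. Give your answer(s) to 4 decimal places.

k = 2.0865

Taking logs, ln z = k·ln x + ln C, so regress ln z on ln x.
XᵀX = [[7.9333, 5.2575]; [5.2575, 5]], rhs = [21.0914, 15.2860]ᵀ  (here Σln x = 5.2575, Σ(ln x)² = 7.9333, Σln z = 15.2860, Σln x·ln z = 21.0914).
Solving (det = 12.0252): k = 2.08652, ln C = 0.86323.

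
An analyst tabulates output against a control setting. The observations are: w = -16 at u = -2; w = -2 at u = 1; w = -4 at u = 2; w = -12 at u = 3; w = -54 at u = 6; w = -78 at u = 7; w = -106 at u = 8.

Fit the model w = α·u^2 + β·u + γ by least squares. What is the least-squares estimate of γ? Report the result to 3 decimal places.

Setting ∂/∂α … = 0 gives: 7907·α + 1099·β + 167·γ = -12740;  1099·α + 167·β + 25·γ = -1732;  167·α + 25·β + 7·γ = -272.
(Σu^2·u^2 = 7907, Σu^2·u = 1099, Σu^2 = 167, Σu·u = 167, Σu = 25, Σ1 = 7, Σu^2·w = -12740, Σu·w = -1732, Σw = -272.)
Row-reducing yields α = -60398/30499, β = 92102/30499, γ = -73116/30499.

γ = -2.397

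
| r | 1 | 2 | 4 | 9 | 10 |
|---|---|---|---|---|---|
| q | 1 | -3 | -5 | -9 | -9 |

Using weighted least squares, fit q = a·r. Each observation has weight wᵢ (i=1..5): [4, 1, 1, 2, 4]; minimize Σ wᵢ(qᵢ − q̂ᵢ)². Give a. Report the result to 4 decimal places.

From the data, Σwᵢ·r·r = 586.
And Σwᵢ·r·q = -544.
So MᵀWM·[a]ᵀ = MᵀWq: [[586]]·[a]ᵀ = [-544]ᵀ.
Hence a = -544 / 586 ≈ -0.928328.

a = -0.9283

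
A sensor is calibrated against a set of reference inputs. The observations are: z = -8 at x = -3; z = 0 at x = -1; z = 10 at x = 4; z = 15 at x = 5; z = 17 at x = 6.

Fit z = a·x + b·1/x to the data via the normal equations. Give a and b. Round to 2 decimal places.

a = 2.94, b = -2.99

The normal system MᵀM·[a, b]ᵀ = Mᵀz is [[87, 5]; [5, 4469/3600]]·[a, b]ᵀ = [241, 11]ᵀ.
Eliminating b: (4469/3600)·(row 1) − 5·(row 2) gives (99601/1200)·a = (4469/3600)·241 − 5·11 = 879029/3600, so a = 879029/298803.
Then b = (11 − 5·(879029/298803))/(4469/3600) = -297600/99601.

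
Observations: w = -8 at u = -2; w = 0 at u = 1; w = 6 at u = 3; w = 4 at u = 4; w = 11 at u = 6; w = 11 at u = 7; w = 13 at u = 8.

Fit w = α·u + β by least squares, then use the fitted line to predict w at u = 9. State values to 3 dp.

Sums needed: Σu·u = 179, Σu = 27, Σ1 = 7.
Right-hand side: Σu·w = 297, Σw = 37.
XᵀX·[α, β]ᵀ = Xᵀw becomes [[179, 27]; [27, 7]]·[α, β]ᵀ = [297, 37]ᵀ.
Eliminating β: 7·(row 1) − 27·(row 2) gives 524·α = 7·297 − 27·37 = 1080, so α = 270/131.
Then β = (37 − 27·(270/131))/7 = -349/131.
At u = 9: ŵ = (270/131)·(9) + (-349/131)·(1) = 2081/131.

ŵ = 15.885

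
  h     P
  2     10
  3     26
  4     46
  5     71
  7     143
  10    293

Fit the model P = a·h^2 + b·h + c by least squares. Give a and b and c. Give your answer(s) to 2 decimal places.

AᵀA·[a, b, c]ᵀ = AᵀP reads: 13379·a + 1567·b + 203·c = 39092;  1567·a + 203·b + 31·c = 4568;  203·a + 31·b + 6·c = 589.
(Σh^2·h^2 = 13379, Σh^2·h = 1567, Σh^2 = 203, Σh·h = 203, Σh = 31, Σ1 = 6, Σh^2·P = 39092, Σh·P = 4568, ΣP = 589.)
Solving the 3×3 system (Gaussian elimination) gives a = 46121/15576, b = -3445/15576, c = -566/649.

a = 2.96, b = -0.22, c = -0.87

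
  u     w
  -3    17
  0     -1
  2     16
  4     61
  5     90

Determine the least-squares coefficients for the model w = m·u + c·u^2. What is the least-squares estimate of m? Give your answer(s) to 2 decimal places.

m = 3.13

Normal-equation sums: Σu·u = 54, Σu·u^2 = 170, Σu^2·u^2 = 978.
Moment sums: Σu·w = 675, Σu^2·w = 3443.
Determinant 54·978 − 170² = 23912.
m = (675·978 − 170·3443)/23912 = 9355/2989; c = (54·3443 − 170·675)/23912 = 17793/5978.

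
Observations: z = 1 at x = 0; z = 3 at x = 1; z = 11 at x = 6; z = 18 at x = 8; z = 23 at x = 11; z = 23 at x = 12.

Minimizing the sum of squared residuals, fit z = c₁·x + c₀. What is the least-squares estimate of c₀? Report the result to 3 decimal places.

The normal system MᵀM·[c₁, c₀]ᵀ = Mᵀz is [[366, 38]; [38, 6]]·[c₁, c₀]ᵀ = [742, 79]ᵀ.
Δ = 366·6 − 38² = 752.
c₁ = (742·6 − 38·79)/752 = 725/376; c₀ = (366·79 − 38·742)/752 = 359/376.

c₀ = 0.955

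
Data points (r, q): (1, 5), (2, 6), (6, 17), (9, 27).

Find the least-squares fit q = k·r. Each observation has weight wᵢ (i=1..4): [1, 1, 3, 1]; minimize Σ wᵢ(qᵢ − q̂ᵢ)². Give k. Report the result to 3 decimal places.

k = 2.918

Entries of MᵀWM: Σwᵢ·r·r = 194.
And Σwᵢ·r·q = 566.
Normal equations: [[194]]·[k]ᵀ = [566]ᵀ.
Hence k = 566 / 194 ≈ 2.91753.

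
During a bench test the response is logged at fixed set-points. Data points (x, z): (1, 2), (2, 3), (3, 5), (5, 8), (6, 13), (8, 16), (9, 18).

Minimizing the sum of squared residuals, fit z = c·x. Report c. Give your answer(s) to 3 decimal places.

c = 1.959

The normal equations are: 220·c = 431.
(Σx·x = 220, Σx·z = 431.)
c = 431/220 = 1.95909.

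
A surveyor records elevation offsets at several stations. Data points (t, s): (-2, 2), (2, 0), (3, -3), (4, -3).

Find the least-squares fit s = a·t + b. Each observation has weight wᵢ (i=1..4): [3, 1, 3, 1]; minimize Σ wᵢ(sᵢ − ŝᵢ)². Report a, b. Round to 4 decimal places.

Normal-equation sums: Σwᵢ·t·t = 59, Σwᵢ·t = 9, Σwᵢ·1 = 8.
And Σwᵢ·t·s = -51, Σwᵢ·s = -6.
So AᵀWA·[a, b]ᵀ = AᵀWs: [[59, 9]; [9, 8]]·[a, b]ᵀ = [-51, -6]ᵀ.
Eliminating b: 8·(row 1) − 9·(row 2) gives 391·a = 8·(-51) − 9·(-6) = -354, so a = -354/391.
Then b = ((-6) − 9·(-354/391))/8 = 105/391.

a = -0.9054, b = 0.2685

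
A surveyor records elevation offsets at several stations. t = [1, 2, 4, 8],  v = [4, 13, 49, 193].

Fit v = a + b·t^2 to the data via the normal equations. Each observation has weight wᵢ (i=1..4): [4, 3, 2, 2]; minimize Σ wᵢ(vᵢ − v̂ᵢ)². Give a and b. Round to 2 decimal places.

a = 1.00, b = 3.00

With design matrix M, MᵀWM = [[11, 176]; [176, 8756]] and MᵀWv = [539, 26444]ᵀ.
Determinant 11·8756 − 176² = 65340.
a = (539·8756 − 176·26444)/65340 = 1; b = (11·26444 − 176·539)/65340 = 3.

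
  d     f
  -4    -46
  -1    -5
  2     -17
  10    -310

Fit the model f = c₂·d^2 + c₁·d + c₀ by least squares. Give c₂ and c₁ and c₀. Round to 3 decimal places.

c₂ = -2.960, c₁ = -1.092, c₀ = -3.039

Normal-equation sums: Σd^2·d^2 = 10273, Σd^2·d = 943, Σd^2 = 121, Σd·d = 121, Σd = 7, Σ1 = 4.
For Mᵀf: Σd^2·f = -31809, Σd·f = -2945, Σf = -378.
Normal equations: [[10273, 943, 121]; [943, 121, 7]; [121, 7, 4]]·[c₂, c₁, c₀]ᵀ = [-31809, -2945, -378]ᵀ.
Solving the 3×3 system (Gaussian elimination) gives c₂ = -24263/8196, c₁ = -44747/40980, c₀ = -10377/3415.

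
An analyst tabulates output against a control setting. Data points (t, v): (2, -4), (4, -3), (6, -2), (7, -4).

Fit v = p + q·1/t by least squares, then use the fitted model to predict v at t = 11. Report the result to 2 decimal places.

Compute the Gram sums: Σ1 = 4, Σ1/t = 89/84, Σ1/t·1/t = 2545/7056.
And Σv = -13, Σ1/t·v = -307/84.
Eliminating q: (2545/7056)·(row 1) − (89/84)·(row 2) gives (251/784)·p = (2545/7056)·(-13) − (89/84)·(-307/84) = -2881/3528, so p = -5762/2259.
Then q = ((-307/84) − (89/84)·(-5762/2259))/(2545/7056) = -1988/753.
At t = 11: v̂ = (-5762/2259)·(1) + (-1988/753)·(1/11) = -69346/24849.

v̂ = -2.79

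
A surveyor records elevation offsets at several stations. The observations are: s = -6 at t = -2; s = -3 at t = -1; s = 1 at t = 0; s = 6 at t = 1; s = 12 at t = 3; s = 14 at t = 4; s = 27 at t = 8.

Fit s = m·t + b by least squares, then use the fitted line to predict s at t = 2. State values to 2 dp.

ŝ = 7.76

Entries of MᵀM: Σt·t = 95, Σt = 13, Σ1 = 7.
Right-hand side: Σt·s = 329, Σs = 51.
So MᵀM·[m, b]ᵀ = Mᵀs: [[95, 13]; [13, 7]]·[m, b]ᵀ = [329, 51]ᵀ.
Determinant 95·7 − 13² = 496.
m = (329·7 − 13·51)/496 = 205/62; b = (95·51 − 13·329)/496 = 71/62.
At t = 2: ŝ = (205/62)·(2) + (71/62)·(1) = 481/62.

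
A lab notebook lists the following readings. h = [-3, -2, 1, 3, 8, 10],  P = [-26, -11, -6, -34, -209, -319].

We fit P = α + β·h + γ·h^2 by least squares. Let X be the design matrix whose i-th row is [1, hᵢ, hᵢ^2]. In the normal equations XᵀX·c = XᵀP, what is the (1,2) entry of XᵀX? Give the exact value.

Row 1 ↔ basis 1, column 2 ↔ basis h, so (XᵀX)_{1,2} = Σᵢ h = (1)·(-3) + (1)·(-2) + (1)·(1) + (1)·(3) + (1)·(8) + (1)·(10) = 17.

17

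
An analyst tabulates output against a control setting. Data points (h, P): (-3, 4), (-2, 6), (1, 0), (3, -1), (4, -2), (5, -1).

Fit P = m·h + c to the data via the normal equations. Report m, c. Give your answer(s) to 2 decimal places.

m = -0.90, c = 2.20

MᵀM·[m, c]ᵀ = MᵀP reads: 64·m + 8·c = -40;  8·m + 6·c = 6.
(Σh·h = 64, Σh = 8, Σ1 = 6, Σh·P = -40, ΣP = 6.)
Eliminating c: 6·(row 1) − 8·(row 2) gives 320·m = 6·(-40) − 8·6 = -288, so m = -9/10.
Then c = (6 − 8·(-9/10))/6 = 11/5.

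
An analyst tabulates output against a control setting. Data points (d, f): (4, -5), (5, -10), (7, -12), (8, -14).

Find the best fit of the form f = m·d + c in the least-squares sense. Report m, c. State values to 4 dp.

m = -2.0000, c = 1.7500

Sums needed: Σd·d = 154, Σd = 24, Σ1 = 4.
Moment sums: Σd·f = -266, Σf = -41.
AᵀA·[m, c]ᵀ = Aᵀf becomes [[154, 24]; [24, 4]]·[m, c]ᵀ = [-266, -41]ᵀ.
Eliminating c: 4·(row 1) − 24·(row 2) gives 40·m = 4·(-266) − 24·(-41) = -80, so m = -2.
Then c = ((-41) − 24·(-2))/4 = 7/4.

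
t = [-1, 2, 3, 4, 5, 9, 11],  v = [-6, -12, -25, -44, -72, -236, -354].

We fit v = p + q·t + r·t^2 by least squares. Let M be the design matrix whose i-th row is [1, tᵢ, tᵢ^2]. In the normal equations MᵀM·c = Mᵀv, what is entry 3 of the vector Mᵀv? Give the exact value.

Entry 3 ↔ basis t^2, so (Mᵀv)_{3} = Σᵢ (t^2)·vᵢ = (1)·(-6) + (4)·(-12) + (9)·(-25) + (16)·(-44) + (25)·(-72) + (81)·(-236) + (121)·(-354) = -64733.

-64733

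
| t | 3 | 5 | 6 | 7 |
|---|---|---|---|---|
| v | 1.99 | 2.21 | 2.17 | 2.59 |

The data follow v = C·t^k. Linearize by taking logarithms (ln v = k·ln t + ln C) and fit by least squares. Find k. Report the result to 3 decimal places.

Linearized form: ln v = k·ln t + ln C. From the 4 transformed points,
Sums: Σln t = 6.4457, Σ(ln t)² = 10.7942, Σln v = 3.2075, Σln t·ln v = 5.2722.
Normal system: [[10.7942, 6.4457]; [6.4457, 4]]·[k, ln C]ᵀ = [5.2722, 3.2075]ᵀ.
Δ = 10.7942·4 − (6.4457)² = 1.6295; k = (5.2722·4 − 6.4457·3.2075)/1.6295 = 0.25418, ln C = (10.7942·3.2075 − 6.4457·5.2722)/1.6295 = 0.39228.

k = 0.254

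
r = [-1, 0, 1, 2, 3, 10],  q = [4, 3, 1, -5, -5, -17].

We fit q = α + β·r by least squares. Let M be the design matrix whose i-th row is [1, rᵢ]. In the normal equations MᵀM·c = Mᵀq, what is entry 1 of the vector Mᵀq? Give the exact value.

Entry 1 ↔ basis 1, so (Mᵀq)_{1} = Σᵢ qᵢ = (1)·(4) + (1)·(3) + (1)·(1) + (1)·(-5) + (1)·(-5) + (1)·(-17) = -19.

-19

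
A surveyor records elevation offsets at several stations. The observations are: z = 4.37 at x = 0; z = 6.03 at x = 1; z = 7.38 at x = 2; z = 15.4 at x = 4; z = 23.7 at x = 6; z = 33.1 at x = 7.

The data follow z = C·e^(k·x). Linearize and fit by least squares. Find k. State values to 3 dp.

Taking logs, ln z = k·x + ln C, so regress ln z on x.
Σx = 20.0000, Σ(x)² = 106.0000, Σln z = 14.6697, Σx·ln z = 60.2213.
Equations: 106.0000·k + 20.0000·ln C = 60.2213;  20.0000·k + 6·ln C = 14.6697.
Slope k = (n·Σx·ln z − Σx·Σln z)/(n·Σ(x)² − (Σx)²) = (6·60.2213 − 20.0000·14.6697)/236.0000 = 0.28786; ln C = (Σln z − k·Σx)/n = 1.48541.

k = 0.288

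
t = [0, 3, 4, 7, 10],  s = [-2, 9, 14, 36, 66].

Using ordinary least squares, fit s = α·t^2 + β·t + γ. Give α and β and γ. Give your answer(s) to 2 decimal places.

Normal-equation sums: Σt^2·t^2 = 12738, Σt^2·t = 1434, Σt^2 = 174, Σt·t = 174, Σt = 24, Σ1 = 5.
Right-hand side: Σt^2·s = 8669, Σt·s = 995, Σs = 123.
Row-reducing yields α = 2191/4776, β = 3517/1592, γ = -1567/796.

α = 0.46, β = 2.21, γ = -1.97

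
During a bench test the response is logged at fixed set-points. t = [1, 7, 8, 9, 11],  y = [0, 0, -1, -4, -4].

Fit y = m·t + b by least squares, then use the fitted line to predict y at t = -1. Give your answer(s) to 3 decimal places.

ŷ = 1.549

Normal-equation sums: Σt·t = 316, Σt = 36, Σ1 = 5.
Right-hand side: Σt·y = -88, Σy = -9.
Normal equations: [[316, 36]; [36, 5]]·[m, b]ᵀ = [-88, -9]ᵀ.
Δ = 316·5 − 36² = 284.
m = ((-88)·5 − 36·(-9))/284 = -29/71; b = (316·(-9) − 36·(-88))/284 = 81/71.
At t = -1: ŷ = (-29/71)·(-1) + (81/71)·(1) = 110/71.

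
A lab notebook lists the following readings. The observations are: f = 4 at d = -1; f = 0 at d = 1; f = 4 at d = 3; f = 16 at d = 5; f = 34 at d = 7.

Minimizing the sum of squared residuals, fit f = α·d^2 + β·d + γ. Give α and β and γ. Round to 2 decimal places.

Setting ∂/∂α … = 0 gives: 3109·α + 495·β + 85·γ = 2106;  495·α + 85·β + 15·γ = 326;  85·α + 15·β + 5·γ = 58.
(Σd^2·d^2 = 3109, Σd^2·d = 495, Σd^2 = 85, Σd·d = 85, Σd = 15, Σ1 = 5, Σd^2·f = 2106, Σd·f = 326, Σf = 58.)
Row-reducing yields α = 13/14, β = -62/35, γ = 79/70.

α = 0.93, β = -1.77, γ = 1.13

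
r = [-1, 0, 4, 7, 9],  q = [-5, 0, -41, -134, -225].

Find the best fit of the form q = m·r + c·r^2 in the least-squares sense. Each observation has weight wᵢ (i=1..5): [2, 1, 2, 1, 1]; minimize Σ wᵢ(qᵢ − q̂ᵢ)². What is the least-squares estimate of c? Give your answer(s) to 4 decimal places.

Sums needed: Σwᵢ·r·r = 164, Σwᵢ·r·r^2 = 1198, Σwᵢ·r^2·r^2 = 9476.
Right-hand side: Σwᵢ·r·q = -3281, Σwᵢ·r^2·q = -26113.
So MᵀWM·[m, c]ᵀ = MᵀWq: [[164, 1198]; [1198, 9476]]·[m, c]ᵀ = [-3281, -26113]ᵀ.
Δ = 164·9476 − 1198² = 118860.
m = ((-3281)·9476 − 1198·(-26113))/118860 = 32103/19810; c = (164·(-26113) − 1198·(-3281))/118860 = -58649/19810.

c = -2.9606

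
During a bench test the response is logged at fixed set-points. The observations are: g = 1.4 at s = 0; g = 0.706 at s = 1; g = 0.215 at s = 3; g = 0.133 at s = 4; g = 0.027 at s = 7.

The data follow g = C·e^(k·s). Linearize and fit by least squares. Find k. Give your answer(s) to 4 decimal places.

k = -0.5593

Linearized form: ln g = k·s + ln C. From the 5 transformed points,
Over the data: Σs = 15.0000, Σ(s)² = 75.0000, Σln g = -7.1781, Σs·ln g = -38.3125.
Normal system: [[75.0000, 15.0000]; [15.0000, 5]]·[k, ln C]ᵀ = [-38.3125, -7.1781]ᵀ.
Slope k = (n·Σs·ln g − Σs·Σln g)/(n·Σ(s)² − (Σs)²) = (5·-38.3125 − 15.0000·-7.1781)/150.0000 = -0.55927; ln C = (Σln g − k·Σs)/n = 0.24220.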